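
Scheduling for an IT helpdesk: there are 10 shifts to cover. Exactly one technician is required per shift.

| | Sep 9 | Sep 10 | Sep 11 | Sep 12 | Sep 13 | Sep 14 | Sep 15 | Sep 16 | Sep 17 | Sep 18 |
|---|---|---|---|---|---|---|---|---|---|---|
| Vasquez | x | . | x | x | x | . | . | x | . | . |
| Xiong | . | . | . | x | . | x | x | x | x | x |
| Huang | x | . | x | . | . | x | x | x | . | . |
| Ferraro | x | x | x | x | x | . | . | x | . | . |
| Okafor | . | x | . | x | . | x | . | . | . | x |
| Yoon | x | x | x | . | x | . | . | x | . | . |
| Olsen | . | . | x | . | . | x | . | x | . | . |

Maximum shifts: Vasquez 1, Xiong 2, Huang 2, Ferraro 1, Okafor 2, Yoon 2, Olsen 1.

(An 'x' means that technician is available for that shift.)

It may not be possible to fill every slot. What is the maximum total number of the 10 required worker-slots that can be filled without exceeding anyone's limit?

10

Total capacity across all technicians is 1+2+2+1+2+2+1 = 11, and 10 slots are needed, so at most 10 can be filled.
An assignment achieving 10: Sep 9→Huang, Sep 10→Ferraro, Sep 11→Yoon, Sep 12→Okafor, Sep 13→Vasquez, Sep 14→Huang, Sep 15→Xiong, Sep 16→Yoon, Sep 17→Xiong, Sep 18→Okafor.
Loads: Vasquez 1/1, Xiong 2/2, Huang 2/2, Ferraro 1/1, Okafor 2/2, Yoon 2/2, Olsen 0/1.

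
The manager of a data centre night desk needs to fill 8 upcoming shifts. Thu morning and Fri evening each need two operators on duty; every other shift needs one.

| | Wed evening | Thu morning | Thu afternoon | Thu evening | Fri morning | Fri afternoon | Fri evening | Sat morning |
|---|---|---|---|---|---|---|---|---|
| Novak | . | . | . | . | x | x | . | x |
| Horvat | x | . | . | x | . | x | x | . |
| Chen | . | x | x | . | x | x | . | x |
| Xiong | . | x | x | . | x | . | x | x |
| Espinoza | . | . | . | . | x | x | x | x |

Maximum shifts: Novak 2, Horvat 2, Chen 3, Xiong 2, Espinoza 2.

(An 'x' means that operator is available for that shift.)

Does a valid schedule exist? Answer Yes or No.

Wed evening can only be covered by Horvat, so that assignment is forced.
Thu morning can only be covered by Chen and Xiong, so that assignment is forced.
Thu evening can only be covered by Horvat, so that assignment is forced.
One valid schedule: Wed evening→Horvat, Thu morning→Chen+Xiong, Thu afternoon→Chen, Thu evening→Horvat, Fri morning→Novak, Fri afternoon→Novak, Fri evening→Xiong+Espinoza, Sat morning→Chen.
Loads: Novak 2/2, Horvat 2/2, Chen 3/3, Xiong 2/2, Espinoza 1/2 — all within limits.

Yes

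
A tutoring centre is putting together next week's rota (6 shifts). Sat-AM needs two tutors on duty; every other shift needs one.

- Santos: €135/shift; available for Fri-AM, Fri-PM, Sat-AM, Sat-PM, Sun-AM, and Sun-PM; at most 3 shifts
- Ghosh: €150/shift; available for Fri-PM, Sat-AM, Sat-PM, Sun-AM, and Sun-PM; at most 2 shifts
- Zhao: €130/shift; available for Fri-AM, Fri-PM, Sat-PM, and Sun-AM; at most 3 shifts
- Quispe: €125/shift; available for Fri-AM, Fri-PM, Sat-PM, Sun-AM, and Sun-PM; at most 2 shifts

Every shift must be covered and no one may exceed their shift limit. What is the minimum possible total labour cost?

€925

Sat-AM can only be covered by Santos and Ghosh, so that assignment is forced.
Picking the cheapest available tutor for each shift independently would cost €910, but that ignores the shift limits.
An optimal schedule: Fri-AM→Quispe, Fri-PM→Zhao, Sat-AM→Santos+Ghosh, Sat-PM→Zhao, Sun-AM→Zhao, Sun-PM→Quispe.
Total: 125 + 130 + 135 + 150 + 130 + 130 + 125 = €925.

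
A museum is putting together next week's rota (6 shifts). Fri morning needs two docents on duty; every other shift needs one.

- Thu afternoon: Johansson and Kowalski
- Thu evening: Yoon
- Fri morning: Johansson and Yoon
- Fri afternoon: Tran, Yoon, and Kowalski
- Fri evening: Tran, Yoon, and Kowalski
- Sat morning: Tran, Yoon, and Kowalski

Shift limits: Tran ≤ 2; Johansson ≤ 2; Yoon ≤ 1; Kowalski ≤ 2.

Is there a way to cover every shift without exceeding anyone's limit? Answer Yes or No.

Total capacity is 7 and 7 slots are needed, so capacity alone doesn't rule it out.
Shifts {Thu evening, Fri morning} need 3 worker-slots in total, but the docents available for any of those shifts (Johansson and Yoon) can supply at most 2 among them. So no valid schedule exists.

No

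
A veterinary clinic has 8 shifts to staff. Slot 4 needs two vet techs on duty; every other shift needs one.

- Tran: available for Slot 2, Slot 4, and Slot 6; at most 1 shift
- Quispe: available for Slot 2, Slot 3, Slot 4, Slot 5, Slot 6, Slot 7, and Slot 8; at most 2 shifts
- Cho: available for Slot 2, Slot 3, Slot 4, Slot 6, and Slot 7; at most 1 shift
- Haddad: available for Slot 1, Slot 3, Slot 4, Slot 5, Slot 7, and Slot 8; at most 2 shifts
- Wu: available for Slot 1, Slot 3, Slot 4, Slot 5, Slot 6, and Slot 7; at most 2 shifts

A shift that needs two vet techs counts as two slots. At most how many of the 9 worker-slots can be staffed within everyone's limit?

8

Total capacity across all vet techs is 1+2+1+2+2 = 8, and 9 slots are needed, so at most 8 can be filled.
An assignment achieving 8: Slot 1→Haddad, Slot 2→Tran, Slot 3→Cho, Slot 4→Wu, Slot 5→Quispe, Slot 6→Wu, Slot 7→Haddad, Slot 8→Quispe.
Loads: Tran 1/1, Quispe 2/2, Cho 1/1, Haddad 2/2, Wu 2/2.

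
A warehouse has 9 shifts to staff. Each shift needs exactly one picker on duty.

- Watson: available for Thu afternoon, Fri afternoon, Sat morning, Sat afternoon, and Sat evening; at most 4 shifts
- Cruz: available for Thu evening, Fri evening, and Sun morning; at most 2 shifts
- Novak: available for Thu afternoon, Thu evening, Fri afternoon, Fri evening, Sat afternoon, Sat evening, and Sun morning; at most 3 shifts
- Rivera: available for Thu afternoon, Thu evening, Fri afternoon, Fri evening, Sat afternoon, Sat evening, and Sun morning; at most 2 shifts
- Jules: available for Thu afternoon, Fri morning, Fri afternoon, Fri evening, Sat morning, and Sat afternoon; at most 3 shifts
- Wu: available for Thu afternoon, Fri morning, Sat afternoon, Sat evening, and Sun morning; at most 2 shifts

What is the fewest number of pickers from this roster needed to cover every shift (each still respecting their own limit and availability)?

3

9 slots to fill and no one can take more than 4, so at least ⌈9/4⌉ = 3 pickers are needed.
Watson, Cruz, and Jules alone can cover everything: Thu afternoon→Watson, Thu evening→Cruz, Fri morning→Jules, Fri afternoon→Watson, Fri evening→Jules, Sat morning→Watson, Sat afternoon→Jules, Sat evening→Watson, Sun morning→Cruz.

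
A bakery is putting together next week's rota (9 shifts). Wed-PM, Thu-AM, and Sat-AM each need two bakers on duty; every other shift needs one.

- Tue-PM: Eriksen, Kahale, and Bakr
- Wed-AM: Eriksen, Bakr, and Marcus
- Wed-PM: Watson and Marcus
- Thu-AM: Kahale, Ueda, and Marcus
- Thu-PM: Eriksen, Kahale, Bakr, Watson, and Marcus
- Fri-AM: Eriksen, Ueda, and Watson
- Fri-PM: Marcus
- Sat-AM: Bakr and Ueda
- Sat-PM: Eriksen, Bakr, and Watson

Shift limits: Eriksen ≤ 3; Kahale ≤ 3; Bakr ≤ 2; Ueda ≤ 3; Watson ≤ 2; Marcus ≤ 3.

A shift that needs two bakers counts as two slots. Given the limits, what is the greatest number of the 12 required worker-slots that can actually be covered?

Total capacity across all bakers is 3+3+2+3+2+3 = 16, and 12 slots are needed, so at most 12 can be filled.
An assignment achieving 12: Tue-PM→Eriksen, Wed-AM→Eriksen, Wed-PM→Watson+Marcus, Thu-AM→Kahale+Ueda, Thu-PM→Kahale, Fri-AM→Eriksen, Fri-PM→Marcus, Sat-AM→Bakr+Ueda, Sat-PM→Bakr.
Loads: Eriksen 3/3, Kahale 2/3, Bakr 2/2, Ueda 2/3, Watson 1/2, Marcus 2/3.

12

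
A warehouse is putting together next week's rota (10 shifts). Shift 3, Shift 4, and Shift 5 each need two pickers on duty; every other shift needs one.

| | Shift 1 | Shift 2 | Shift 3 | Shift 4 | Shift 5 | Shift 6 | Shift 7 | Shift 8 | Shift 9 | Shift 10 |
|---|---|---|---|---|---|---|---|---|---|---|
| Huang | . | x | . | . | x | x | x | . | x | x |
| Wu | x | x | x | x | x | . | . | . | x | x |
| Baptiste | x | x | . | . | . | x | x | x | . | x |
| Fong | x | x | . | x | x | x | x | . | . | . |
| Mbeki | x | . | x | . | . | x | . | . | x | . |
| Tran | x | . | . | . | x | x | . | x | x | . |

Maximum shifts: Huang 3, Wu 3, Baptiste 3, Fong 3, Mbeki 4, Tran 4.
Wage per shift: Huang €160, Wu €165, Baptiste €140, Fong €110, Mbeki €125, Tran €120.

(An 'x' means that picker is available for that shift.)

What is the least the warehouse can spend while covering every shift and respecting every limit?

€1670

Shift 3 can only be covered by Wu and Mbeki, so that assignment is forced.
Shift 4 can only be covered by Wu and Fong, so that assignment is forced.
Picking the cheapest available picker for each shift independently would cost €1615, but that ignores the shift limits.
An optimal schedule: Shift 1→Tran, Shift 2→Baptiste, Shift 3→Mbeki+Wu, Shift 4→Fong+Wu, Shift 5→Fong+Tran, Shift 6→Mbeki, Shift 7→Fong, Shift 8→Tran, Shift 9→Tran, Shift 10→Baptiste.
Total: 120 + 140 + 125 + 165 + 110 + 165 + 110 + 120 + 125 + 110 + 120 + 120 + 140 = €1670.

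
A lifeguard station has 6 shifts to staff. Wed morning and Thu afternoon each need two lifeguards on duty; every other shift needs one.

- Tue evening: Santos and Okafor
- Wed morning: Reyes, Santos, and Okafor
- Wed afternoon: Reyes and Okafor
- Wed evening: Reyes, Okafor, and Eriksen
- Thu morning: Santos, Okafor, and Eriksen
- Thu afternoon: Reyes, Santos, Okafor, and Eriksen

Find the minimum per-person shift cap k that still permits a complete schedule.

2

With 4 lifeguards and 8 worker-slots to fill, someone must work at least ⌈8/4⌉ = 2 shifts, so k ≥ 2.
k = 2 works: Tue evening→Santos, Wed morning→Reyes+Santos, Wed afternoon→Reyes, Wed evening→Okafor, Thu morning→Eriksen, Thu afternoon→Okafor+Eriksen.
Loads: Reyes 2, Santos 2, Okafor 2, Eriksen 2 — all ≤ 2.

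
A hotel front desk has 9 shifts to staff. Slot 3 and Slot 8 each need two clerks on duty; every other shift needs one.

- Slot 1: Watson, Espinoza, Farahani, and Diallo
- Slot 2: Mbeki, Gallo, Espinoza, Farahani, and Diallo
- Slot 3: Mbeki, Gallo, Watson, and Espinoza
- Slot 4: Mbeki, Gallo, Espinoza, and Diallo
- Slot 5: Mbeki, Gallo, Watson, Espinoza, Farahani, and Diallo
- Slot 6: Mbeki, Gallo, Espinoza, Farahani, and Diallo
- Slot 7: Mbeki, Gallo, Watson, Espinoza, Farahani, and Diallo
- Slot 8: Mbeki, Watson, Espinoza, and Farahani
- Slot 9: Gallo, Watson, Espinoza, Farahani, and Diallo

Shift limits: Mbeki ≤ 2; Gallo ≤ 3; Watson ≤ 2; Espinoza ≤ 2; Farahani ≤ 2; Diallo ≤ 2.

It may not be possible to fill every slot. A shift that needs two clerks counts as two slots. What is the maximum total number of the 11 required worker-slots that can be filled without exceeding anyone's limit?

Total capacity across all clerks is 2+3+2+2+2+2 = 13, and 11 slots are needed, so at most 11 can be filled.
An assignment achieving 11: Slot 1→Watson, Slot 2→Gallo, Slot 3→Mbeki+Gallo, Slot 4→Mbeki, Slot 5→Farahani, Slot 6→Gallo, Slot 7→Farahani, Slot 8→Watson+Espinoza, Slot 9→Espinoza.
Loads: Mbeki 2/2, Gallo 3/3, Watson 2/2, Espinoza 2/2, Farahani 2/2, Diallo 0/2.

11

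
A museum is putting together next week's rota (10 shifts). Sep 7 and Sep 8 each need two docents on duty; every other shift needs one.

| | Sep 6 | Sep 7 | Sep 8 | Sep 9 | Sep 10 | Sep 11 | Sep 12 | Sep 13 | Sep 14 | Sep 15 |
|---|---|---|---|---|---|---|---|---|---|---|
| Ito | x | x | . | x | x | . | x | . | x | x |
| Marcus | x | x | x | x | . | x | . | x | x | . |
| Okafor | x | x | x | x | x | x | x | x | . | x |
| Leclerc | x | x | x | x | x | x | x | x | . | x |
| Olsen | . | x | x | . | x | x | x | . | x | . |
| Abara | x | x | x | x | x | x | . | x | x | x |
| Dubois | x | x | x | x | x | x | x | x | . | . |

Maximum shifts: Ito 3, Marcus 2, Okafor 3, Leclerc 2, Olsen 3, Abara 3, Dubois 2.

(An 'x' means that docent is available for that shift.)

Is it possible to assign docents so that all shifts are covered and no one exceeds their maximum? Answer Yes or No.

Yes

One valid schedule: Sep 6→Marcus, Sep 7→Leclerc+Olsen, Sep 8→Leclerc+Olsen, Sep 9→Okafor, Sep 10→Okafor, Sep 11→Okafor, Sep 12→Ito, Sep 13→Marcus, Sep 14→Ito, Sep 15→Ito.
Loads: Ito 3/3, Marcus 2/2, Okafor 3/3, Leclerc 2/2, Olsen 2/3, Abara 0/3, Dubois 0/2 — all within limits.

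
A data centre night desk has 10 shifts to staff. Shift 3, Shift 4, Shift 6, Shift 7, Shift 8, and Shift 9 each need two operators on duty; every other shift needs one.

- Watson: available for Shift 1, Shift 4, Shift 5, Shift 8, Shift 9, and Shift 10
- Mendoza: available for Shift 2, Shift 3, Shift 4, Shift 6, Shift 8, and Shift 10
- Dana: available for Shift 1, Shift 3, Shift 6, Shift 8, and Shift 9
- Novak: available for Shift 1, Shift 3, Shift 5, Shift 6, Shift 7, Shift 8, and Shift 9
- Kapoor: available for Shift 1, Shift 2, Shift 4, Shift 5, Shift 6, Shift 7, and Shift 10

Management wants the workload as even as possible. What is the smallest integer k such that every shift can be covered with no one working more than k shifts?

With 5 operators and 16 worker-slots to fill, someone must work at least ⌈16/5⌉ = 4 shifts, so k ≥ 4.
k = 4 works: Shift 1→Dana, Shift 2→Mendoza, Shift 3→Mendoza+Dana, Shift 4→Watson+Mendoza, Shift 5→Watson, Shift 6→Mendoza+Novak, Shift 7→Novak+Kapoor, Shift 8→Dana+Novak, Shift 9→Watson+Dana, Shift 10→Watson.
Loads: Watson 4, Mendoza 4, Dana 4, Novak 3, Kapoor 1 — all ≤ 4.

4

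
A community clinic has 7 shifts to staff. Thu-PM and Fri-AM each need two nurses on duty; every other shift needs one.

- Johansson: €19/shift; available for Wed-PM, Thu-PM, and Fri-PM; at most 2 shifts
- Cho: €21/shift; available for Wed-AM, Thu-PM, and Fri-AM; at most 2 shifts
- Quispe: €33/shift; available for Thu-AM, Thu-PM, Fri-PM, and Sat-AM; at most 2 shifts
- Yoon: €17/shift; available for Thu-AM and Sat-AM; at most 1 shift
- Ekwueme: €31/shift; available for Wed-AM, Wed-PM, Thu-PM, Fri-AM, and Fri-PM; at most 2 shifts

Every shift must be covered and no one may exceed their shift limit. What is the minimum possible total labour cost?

Fri-AM can only be covered by Cho and Ekwueme, so that assignment is forced.
Picking the cheapest available nurse for each shift independently would cost €185, but that ignores the shift limits.
An optimal schedule: Wed-AM→Cho, Wed-PM→Johansson, Thu-AM→Quispe, Thu-PM→Quispe+Ekwueme, Fri-AM→Cho+Ekwueme, Fri-PM→Johansson, Sat-AM→Yoon.
Total: 21 + 19 + 33 + 33 + 31 + 21 + 31 + 19 + 17 = €225.

€225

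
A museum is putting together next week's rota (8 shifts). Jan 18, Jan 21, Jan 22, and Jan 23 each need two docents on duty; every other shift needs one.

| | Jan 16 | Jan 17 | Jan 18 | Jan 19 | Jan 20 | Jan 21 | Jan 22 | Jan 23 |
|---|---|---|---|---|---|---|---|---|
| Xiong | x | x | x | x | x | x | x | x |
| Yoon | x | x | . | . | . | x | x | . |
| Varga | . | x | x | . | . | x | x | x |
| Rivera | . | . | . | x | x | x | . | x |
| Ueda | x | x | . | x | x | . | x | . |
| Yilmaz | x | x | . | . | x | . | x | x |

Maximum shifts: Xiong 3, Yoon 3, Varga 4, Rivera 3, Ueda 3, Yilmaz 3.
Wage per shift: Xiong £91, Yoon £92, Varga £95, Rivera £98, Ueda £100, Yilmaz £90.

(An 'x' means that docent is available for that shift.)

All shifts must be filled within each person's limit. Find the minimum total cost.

Jan 18 can only be covered by Xiong and Varga, so that assignment is forced.
Picking the cheapest available docent for each shift independently would cost £1092, but that ignores the shift limits.
An optimal schedule: Jan 16→Yilmaz, Jan 17→Yoon, Jan 18→Xiong+Varga, Jan 19→Xiong, Jan 20→Yilmaz, Jan 21→Xiong+Yoon, Jan 22→Yoon+Varga, Jan 23→Yilmaz+Varga.
Total: 90 + 92 + 91 + 95 + 91 + 90 + 91 + 92 + 92 + 95 + 90 + 95 = £1104.

£1104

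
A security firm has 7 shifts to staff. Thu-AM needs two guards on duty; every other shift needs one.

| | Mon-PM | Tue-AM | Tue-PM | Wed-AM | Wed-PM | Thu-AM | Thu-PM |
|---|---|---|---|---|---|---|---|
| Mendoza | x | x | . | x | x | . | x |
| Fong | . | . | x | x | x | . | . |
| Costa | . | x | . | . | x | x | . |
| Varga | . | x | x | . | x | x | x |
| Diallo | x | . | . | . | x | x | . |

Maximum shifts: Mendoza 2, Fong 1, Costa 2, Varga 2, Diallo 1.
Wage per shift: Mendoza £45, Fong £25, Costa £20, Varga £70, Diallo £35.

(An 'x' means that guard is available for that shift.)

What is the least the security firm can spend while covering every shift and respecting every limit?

£330

Picking the cheapest available guard for each shift independently would cost £225, but that ignores the shift limits.
An optimal schedule: Mon-PM→Mendoza, Tue-AM→Costa, Tue-PM→Fong, Wed-AM→Mendoza, Wed-PM→Diallo, Thu-AM→Costa+Varga, Thu-PM→Varga.
Total: 45 + 20 + 25 + 45 + 35 + 20 + 70 + 70 = £330.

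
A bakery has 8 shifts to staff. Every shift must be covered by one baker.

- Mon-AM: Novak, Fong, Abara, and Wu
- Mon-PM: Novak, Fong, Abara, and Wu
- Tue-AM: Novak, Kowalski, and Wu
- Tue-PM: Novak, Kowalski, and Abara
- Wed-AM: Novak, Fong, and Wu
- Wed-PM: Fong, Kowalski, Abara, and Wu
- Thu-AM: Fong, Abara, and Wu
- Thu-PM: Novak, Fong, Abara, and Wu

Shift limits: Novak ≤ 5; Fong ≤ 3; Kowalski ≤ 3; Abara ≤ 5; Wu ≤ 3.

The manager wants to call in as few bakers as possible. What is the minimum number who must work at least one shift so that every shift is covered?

2

8 slots to fill and no one can take more than 5, so at least ⌈8/5⌉ = 2 bakers are needed.
Novak and Fong alone can cover everything: Mon-AM→Novak, Mon-PM→Novak, Tue-AM→Novak, Tue-PM→Novak, Wed-AM→Novak, Wed-PM→Fong, Thu-AM→Fong, Thu-PM→Fong.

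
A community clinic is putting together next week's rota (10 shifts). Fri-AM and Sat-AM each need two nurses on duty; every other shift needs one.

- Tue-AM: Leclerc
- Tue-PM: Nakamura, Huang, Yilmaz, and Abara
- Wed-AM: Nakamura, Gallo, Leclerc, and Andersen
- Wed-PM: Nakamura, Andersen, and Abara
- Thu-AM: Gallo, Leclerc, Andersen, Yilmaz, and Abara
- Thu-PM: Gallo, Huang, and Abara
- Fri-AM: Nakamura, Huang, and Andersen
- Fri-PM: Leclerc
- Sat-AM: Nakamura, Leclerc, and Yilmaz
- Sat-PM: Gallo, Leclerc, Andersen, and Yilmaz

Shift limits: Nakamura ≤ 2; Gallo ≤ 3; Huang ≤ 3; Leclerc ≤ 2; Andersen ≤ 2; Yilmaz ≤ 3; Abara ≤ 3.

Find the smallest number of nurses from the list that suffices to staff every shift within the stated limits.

12 slots to fill and no one can take more than 3, so at least ⌈12/3⌉ = 4 nurses are needed.
No set of 4 nurses can cover every shift (each such set leaves at least one shift with no one available or exceeds a cap).
Nakamura, Gallo, Leclerc, Andersen, and Yilmaz alone can cover everything: Tue-AM→Leclerc, Tue-PM→Yilmaz, Wed-AM→Gallo, Wed-PM→Andersen, Thu-AM→Gallo, Thu-PM→Gallo, Fri-AM→Nakamura+Andersen, Fri-PM→Leclerc, Sat-AM→Nakamura+Yilmaz, Sat-PM→Yilmaz.

5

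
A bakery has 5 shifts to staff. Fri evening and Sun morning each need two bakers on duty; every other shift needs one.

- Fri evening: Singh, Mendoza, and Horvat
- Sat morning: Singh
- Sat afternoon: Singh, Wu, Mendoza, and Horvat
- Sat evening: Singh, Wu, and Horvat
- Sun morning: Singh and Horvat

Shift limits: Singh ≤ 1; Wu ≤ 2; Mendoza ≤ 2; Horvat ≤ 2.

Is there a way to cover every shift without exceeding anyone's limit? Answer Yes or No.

No

Total capacity is 7 and 7 slots are needed, so capacity alone doesn't rule it out.
Shifts {Sat morning, Sun morning} need 3 worker-slots in total, but the bakers available for any of those shifts (Singh and Horvat) can supply at most 2 among them. So no valid schedule exists.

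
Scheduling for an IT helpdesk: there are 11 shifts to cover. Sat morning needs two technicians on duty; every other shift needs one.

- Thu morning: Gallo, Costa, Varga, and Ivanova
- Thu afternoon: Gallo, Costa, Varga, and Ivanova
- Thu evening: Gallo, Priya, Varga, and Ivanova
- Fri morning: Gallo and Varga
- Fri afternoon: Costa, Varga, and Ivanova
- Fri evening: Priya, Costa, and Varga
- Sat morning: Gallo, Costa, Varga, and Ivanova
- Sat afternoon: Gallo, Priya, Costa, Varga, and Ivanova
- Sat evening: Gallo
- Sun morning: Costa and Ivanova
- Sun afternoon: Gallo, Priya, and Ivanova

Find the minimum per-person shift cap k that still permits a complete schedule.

3

With 5 technicians and 12 worker-slots to fill, someone must work at least ⌈12/5⌉ = 3 shifts, so k ≥ 3.
k = 3 works: Thu morning→Costa, Thu afternoon→Varga, Thu evening→Priya, Fri morning→Gallo, Fri afternoon→Costa, Fri evening→Priya, Sat morning→Varga+Ivanova, Sat afternoon→Priya, Sat evening→Gallo, Sun morning→Costa, Sun afternoon→Gallo.
Loads: Gallo 3, Priya 3, Costa 3, Varga 2, Ivanova 1 — all ≤ 3.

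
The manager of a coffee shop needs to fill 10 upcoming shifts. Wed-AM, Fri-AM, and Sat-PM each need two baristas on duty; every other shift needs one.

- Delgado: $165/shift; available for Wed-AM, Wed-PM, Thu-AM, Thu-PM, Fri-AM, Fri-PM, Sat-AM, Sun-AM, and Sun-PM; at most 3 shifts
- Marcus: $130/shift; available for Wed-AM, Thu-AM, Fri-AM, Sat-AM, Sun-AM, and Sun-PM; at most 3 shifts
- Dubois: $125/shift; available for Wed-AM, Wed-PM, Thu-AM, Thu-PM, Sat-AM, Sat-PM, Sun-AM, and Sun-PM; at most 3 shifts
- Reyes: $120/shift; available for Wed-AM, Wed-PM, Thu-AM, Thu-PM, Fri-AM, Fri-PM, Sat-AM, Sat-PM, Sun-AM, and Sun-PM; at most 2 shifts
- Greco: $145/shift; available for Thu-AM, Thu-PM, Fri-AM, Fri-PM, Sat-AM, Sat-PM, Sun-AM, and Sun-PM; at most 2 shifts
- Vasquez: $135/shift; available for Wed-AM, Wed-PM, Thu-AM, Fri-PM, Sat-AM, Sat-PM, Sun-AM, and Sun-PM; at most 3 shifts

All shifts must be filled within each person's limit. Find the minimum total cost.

$1700

Picking the cheapest available barista for each shift independently would cost $1580, but that ignores the shift limits.
An optimal schedule: Wed-AM→Marcus+Vasquez, Wed-PM→Reyes, Thu-AM→Dubois, Thu-PM→Reyes, Fri-AM→Marcus+Greco, Fri-PM→Vasquez, Sat-AM→Dubois, Sat-PM→Dubois+Vasquez, Sun-AM→Marcus, Sun-PM→Greco.
Total: 130 + 135 + 120 + 125 + 120 + 130 + 145 + 135 + 125 + 125 + 135 + 130 + 145 = $1700.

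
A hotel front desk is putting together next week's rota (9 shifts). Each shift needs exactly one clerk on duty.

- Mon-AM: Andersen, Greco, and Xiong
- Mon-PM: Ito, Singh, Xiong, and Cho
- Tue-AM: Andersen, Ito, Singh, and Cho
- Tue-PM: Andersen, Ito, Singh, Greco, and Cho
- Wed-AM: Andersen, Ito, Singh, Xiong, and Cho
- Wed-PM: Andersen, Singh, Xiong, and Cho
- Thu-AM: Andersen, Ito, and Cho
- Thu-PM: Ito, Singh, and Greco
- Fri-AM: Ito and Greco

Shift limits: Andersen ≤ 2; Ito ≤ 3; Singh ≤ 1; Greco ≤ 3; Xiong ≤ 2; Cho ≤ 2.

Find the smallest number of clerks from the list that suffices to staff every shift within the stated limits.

9 slots to fill and no one can take more than 3, so at least ⌈9/3⌉ = 3 clerks are needed.
Any 3 clerks together have capacity at most 3+3+2 = 8 < 9 slots, so 3 can never suffice.
Andersen, Ito, Singh, and Greco alone can cover everything: Mon-AM→Andersen, Mon-PM→Ito, Tue-AM→Ito, Tue-PM→Greco, Wed-AM→Singh, Wed-PM→Andersen, Thu-AM→Ito, Thu-PM→Greco, Fri-AM→Greco.

4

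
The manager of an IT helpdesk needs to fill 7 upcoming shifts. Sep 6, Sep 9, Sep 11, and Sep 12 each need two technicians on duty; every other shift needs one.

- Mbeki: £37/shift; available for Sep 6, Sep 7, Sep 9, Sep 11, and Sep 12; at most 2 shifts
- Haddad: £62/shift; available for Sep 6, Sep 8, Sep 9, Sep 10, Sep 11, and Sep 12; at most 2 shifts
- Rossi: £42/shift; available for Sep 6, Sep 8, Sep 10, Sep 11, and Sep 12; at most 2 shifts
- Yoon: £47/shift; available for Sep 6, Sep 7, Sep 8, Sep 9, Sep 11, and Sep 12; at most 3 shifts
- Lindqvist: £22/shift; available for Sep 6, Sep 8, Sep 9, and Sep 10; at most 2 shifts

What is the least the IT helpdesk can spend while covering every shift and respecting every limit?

£467

Picking the cheapest available technician for each shift independently would cost £357, but that ignores the shift limits.
An optimal schedule: Sep 6→Yoon+Lindqvist, Sep 7→Mbeki, Sep 8→Haddad, Sep 9→Mbeki+Lindqvist, Sep 10→Haddad, Sep 11→Rossi+Yoon, Sep 12→Rossi+Yoon.
Total: 47 + 22 + 37 + 62 + 37 + 22 + 62 + 42 + 47 + 42 + 47 = £467.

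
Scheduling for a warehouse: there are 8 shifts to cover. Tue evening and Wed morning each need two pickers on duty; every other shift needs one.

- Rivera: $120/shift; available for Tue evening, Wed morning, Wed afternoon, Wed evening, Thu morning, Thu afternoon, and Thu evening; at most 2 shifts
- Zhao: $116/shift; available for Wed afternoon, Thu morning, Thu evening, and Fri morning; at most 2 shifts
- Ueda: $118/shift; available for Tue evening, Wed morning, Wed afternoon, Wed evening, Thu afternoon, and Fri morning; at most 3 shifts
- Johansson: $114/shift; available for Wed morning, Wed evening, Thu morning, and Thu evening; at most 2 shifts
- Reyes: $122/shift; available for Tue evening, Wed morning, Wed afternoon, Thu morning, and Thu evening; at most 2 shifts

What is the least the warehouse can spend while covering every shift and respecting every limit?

$1176

Picking the cheapest available picker for each shift independently would cost $1162, but that ignores the shift limits.
An optimal schedule: Tue evening→Rivera+Ueda, Wed morning→Ueda+Reyes, Wed afternoon→Zhao, Wed evening→Ueda, Thu morning→Johansson, Thu afternoon→Rivera, Thu evening→Johansson, Fri morning→Zhao.
Total: 120 + 118 + 118 + 122 + 116 + 118 + 114 + 120 + 114 + 116 = $1176.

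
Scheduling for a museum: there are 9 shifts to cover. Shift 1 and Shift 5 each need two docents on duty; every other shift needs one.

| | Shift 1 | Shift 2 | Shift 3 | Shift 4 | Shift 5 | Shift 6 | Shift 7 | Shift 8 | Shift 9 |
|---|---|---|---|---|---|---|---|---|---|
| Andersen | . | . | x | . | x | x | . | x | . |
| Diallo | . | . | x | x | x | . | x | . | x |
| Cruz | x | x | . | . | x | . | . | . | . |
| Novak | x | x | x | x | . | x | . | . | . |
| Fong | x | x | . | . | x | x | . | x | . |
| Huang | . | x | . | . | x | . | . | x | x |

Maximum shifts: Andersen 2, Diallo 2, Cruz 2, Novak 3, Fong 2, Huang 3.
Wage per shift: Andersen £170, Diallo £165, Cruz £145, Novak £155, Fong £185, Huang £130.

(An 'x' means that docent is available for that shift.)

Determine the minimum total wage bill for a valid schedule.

£1645

Shift 7 can only be covered by Diallo, so that assignment is forced.
Picking the cheapest available docent for each shift independently would cost £1595, but that ignores the shift limits.
An optimal schedule: Shift 1→Cruz+Novak, Shift 2→Huang, Shift 3→Novak, Shift 4→Novak, Shift 5→Cruz+Diallo, Shift 6→Andersen, Shift 7→Diallo, Shift 8→Huang, Shift 9→Huang.
Total: 145 + 155 + 130 + 155 + 155 + 145 + 165 + 170 + 165 + 130 + 130 = £1645.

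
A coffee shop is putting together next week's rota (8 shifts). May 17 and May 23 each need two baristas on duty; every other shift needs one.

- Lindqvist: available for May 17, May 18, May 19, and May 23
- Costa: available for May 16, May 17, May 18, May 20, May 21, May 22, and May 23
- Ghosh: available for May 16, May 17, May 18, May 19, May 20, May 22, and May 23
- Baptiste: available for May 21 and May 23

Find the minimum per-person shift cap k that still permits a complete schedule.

With 4 baristas and 10 worker-slots to fill, someone must work at least ⌈10/4⌉ = 3 shifts, so k ≥ 3.
k = 3 works: May 16→Costa, May 17→Lindqvist+Ghosh, May 18→Lindqvist, May 19→Lindqvist, May 20→Costa, May 21→Costa, May 22→Ghosh, May 23→Ghosh+Baptiste.
Loads: Lindqvist 3, Costa 3, Ghosh 3, Baptiste 1 — all ≤ 3.

3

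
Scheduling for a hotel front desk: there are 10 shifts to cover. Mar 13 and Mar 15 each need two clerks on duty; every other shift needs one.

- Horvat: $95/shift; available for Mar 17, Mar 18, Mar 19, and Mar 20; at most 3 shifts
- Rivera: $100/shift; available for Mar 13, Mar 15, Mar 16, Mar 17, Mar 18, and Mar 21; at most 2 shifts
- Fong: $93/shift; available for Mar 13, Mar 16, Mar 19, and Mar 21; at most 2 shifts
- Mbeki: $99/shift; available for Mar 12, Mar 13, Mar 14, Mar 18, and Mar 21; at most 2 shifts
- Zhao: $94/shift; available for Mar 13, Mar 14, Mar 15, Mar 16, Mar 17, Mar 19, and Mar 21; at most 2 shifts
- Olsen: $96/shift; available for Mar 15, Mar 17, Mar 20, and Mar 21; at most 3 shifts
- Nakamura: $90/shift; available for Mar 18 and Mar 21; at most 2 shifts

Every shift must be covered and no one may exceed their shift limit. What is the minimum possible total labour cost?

$1133

Mar 12 can only be covered by Mbeki, so that assignment is forced.
Picking the cheapest available clerk for each shift independently would cost $1125, but that ignores the shift limits.
An optimal schedule: Mar 12→Mbeki, Mar 13→Fong+Mbeki, Mar 14→Zhao, Mar 15→Zhao+Olsen, Mar 16→Fong, Mar 17→Horvat, Mar 18→Nakamura, Mar 19→Horvat, Mar 20→Horvat, Mar 21→Nakamura.
Total: 99 + 93 + 99 + 94 + 94 + 96 + 93 + 95 + 90 + 95 + 95 + 90 = $1133.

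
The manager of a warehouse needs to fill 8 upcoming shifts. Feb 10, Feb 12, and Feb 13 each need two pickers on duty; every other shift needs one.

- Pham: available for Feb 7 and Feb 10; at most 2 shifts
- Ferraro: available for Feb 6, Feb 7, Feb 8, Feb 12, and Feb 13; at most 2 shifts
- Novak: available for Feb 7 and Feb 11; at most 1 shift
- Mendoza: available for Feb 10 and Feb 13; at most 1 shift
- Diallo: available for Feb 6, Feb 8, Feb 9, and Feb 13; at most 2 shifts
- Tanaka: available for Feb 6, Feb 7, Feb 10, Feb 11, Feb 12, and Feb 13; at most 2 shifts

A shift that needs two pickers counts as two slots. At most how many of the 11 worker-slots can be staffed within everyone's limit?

Total capacity across all pickers is 2+2+1+1+2+2 = 10, and 11 slots are needed, so at most 10 can be filled.
An assignment achieving 10: Feb 6→Diallo, Feb 7→Pham, Feb 8→Ferraro, Feb 9→Diallo, Feb 10→Pham+Mendoza, Feb 11→Novak, Feb 12→Ferraro+Tanaka, Feb 13→Tanaka.
Loads: Pham 2/2, Ferraro 2/2, Novak 1/1, Mendoza 1/1, Diallo 2/2, Tanaka 2/2.

10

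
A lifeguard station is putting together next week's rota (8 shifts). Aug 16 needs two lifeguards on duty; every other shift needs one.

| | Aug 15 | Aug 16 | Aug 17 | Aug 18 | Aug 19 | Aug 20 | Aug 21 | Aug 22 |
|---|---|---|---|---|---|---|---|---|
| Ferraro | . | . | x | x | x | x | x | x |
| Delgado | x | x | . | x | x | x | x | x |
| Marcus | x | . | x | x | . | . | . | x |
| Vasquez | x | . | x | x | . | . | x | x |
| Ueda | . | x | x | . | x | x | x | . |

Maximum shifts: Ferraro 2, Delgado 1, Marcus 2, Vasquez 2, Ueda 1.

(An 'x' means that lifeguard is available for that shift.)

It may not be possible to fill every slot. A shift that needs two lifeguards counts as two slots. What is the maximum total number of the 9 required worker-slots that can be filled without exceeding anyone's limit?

Total capacity across all lifeguards is 2+1+2+2+1 = 8, and 9 slots are needed, so at most 8 can be filled.
An assignment achieving 8: Aug 15→Marcus, Aug 16→Delgado+Ueda, Aug 17→Marcus, Aug 18→Vasquez, Aug 19→Ferraro, Aug 20→Ferraro, Aug 21→Vasquez.
Loads: Ferraro 2/2, Delgado 1/1, Marcus 2/2, Vasquez 2/2, Ueda 1/1.

8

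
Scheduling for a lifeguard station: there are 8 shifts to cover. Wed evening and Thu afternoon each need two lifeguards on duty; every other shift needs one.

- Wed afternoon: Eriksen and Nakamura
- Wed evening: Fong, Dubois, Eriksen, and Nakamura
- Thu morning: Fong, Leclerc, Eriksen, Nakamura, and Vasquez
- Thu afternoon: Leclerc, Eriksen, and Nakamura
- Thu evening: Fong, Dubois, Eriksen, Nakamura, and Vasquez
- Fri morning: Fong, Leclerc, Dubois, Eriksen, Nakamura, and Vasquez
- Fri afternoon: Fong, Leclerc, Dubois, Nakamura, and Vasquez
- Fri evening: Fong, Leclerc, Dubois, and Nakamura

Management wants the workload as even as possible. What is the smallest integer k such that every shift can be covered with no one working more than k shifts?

With 6 lifeguards and 10 worker-slots to fill, someone must work at least ⌈10/6⌉ = 2 shifts, so k ≥ 2.
k = 2 works: Wed afternoon→Eriksen, Wed evening→Dubois+Nakamura, Thu morning→Fong, Thu afternoon→Leclerc+Eriksen, Thu evening→Dubois, Fri morning→Nakamura, Fri afternoon→Leclerc, Fri evening→Fong.
Loads: Fong 2, Leclerc 2, Dubois 2, Eriksen 2, Nakamura 2, Vasquez 0 — all ≤ 2.

2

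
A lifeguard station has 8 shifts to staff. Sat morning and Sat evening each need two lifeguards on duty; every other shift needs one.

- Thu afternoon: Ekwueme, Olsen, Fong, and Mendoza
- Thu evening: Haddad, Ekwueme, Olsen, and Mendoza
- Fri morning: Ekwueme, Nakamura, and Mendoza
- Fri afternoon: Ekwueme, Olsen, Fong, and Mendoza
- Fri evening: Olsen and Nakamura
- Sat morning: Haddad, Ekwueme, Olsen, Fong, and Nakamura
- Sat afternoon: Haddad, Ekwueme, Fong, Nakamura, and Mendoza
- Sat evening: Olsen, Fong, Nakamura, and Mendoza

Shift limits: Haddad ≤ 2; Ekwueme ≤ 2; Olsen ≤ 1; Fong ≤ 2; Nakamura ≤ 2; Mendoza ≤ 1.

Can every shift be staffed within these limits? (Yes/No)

One valid schedule: Thu afternoon→Ekwueme, Thu evening→Haddad, Fri morning→Ekwueme, Fri afternoon→Fong, Fri evening→Olsen, Sat morning→Fong+Nakamura, Sat afternoon→Haddad, Sat evening→Nakamura+Mendoza.
Loads: Haddad 2/2, Ekwueme 2/2, Olsen 1/1, Fong 2/2, Nakamura 2/2, Mendoza 1/1 — all within limits.

Yes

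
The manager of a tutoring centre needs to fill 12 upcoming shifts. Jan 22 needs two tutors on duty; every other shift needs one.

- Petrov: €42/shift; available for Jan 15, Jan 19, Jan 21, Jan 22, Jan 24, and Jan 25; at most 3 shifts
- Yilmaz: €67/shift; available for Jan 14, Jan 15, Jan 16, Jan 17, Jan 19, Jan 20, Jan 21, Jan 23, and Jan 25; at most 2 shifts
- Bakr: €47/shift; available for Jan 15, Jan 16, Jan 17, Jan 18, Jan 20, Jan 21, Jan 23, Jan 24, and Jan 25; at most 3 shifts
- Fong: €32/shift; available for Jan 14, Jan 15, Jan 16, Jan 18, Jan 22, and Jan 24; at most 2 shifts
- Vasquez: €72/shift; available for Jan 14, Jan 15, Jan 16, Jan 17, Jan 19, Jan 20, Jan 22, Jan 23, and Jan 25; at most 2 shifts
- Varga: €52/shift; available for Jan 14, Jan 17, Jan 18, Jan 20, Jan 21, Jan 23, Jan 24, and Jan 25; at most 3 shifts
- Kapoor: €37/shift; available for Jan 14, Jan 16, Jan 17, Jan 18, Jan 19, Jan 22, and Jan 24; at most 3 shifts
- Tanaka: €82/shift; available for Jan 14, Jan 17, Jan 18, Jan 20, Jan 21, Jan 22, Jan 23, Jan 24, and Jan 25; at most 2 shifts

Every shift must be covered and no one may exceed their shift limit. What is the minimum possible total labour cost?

€546

Picking the cheapest available tutor for each shift independently would cost €481, but that ignores the shift limits.
An optimal schedule: Jan 14→Varga, Jan 15→Fong, Jan 16→Fong, Jan 17→Bakr, Jan 18→Kapoor, Jan 19→Kapoor, Jan 20→Bakr, Jan 21→Petrov, Jan 22→Kapoor+Petrov, Jan 23→Bakr, Jan 24→Petrov, Jan 25→Varga.
Total: 52 + 32 + 32 + 47 + 37 + 37 + 47 + 42 + 37 + 42 + 47 + 42 + 52 = €546.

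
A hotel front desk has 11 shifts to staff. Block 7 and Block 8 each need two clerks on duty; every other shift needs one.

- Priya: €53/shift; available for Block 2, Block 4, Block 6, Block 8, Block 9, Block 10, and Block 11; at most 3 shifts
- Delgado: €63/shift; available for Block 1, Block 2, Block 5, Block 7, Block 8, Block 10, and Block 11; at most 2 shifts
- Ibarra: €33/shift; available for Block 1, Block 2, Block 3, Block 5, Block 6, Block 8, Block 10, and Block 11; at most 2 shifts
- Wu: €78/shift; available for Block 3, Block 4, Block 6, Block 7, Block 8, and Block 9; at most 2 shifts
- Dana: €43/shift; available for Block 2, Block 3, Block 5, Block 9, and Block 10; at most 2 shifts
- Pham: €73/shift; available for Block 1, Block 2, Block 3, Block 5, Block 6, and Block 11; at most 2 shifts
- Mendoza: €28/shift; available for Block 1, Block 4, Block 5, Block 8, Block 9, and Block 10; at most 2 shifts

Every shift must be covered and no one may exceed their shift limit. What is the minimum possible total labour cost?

Block 7 can only be covered by Delgado and Wu, so that assignment is forced.
Picking the cheapest available clerk for each shift independently would cost €474, but that ignores the shift limits.
An optimal schedule: Block 1→Mendoza, Block 2→Dana, Block 3→Ibarra, Block 4→Mendoza, Block 5→Pham, Block 6→Ibarra, Block 7→Delgado+Wu, Block 8→Priya+Delgado, Block 9→Dana, Block 10→Priya, Block 11→Priya.
Total: 28 + 43 + 33 + 28 + 73 + 33 + 63 + 78 + 53 + 63 + 43 + 53 + 53 = €644.

€644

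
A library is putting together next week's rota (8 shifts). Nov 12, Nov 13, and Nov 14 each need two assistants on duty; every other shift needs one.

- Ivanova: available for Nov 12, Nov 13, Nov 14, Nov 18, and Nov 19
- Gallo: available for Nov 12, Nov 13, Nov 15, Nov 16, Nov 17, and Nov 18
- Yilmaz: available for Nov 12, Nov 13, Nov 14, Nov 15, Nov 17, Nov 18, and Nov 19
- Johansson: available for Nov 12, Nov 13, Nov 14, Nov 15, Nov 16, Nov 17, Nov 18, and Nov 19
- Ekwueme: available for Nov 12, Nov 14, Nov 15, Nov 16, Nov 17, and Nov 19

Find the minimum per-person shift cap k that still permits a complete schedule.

With 5 assistants and 11 worker-slots to fill, someone must work at least ⌈11/5⌉ = 3 shifts, so k ≥ 3.
k = 3 works: Nov 12→Yilmaz+Johansson, Nov 13→Ivanova+Yilmaz, Nov 14→Yilmaz+Johansson, Nov 15→Gallo, Nov 16→Gallo, Nov 17→Gallo, Nov 18→Ivanova, Nov 19→Ivanova.
Loads: Ivanova 3, Gallo 3, Yilmaz 3, Johansson 2, Ekwueme 0 — all ≤ 3.

3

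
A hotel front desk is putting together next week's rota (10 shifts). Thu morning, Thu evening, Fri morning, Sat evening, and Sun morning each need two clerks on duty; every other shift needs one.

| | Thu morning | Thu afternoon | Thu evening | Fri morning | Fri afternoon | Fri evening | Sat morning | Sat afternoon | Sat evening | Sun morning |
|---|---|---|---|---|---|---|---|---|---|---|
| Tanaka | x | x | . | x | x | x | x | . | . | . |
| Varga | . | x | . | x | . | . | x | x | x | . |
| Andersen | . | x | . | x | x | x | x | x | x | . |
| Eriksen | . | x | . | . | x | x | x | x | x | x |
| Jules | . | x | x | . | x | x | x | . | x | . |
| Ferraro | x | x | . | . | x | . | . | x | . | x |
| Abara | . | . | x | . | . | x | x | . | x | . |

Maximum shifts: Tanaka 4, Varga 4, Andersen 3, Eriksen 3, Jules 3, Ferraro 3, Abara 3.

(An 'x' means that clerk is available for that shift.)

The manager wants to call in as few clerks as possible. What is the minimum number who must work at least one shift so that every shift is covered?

15 slots to fill and no one can take more than 4, so at least ⌈15/4⌉ = 4 clerks are needed.
Shifts {Thu evening, Fri morning, Sun morning} need 6 slots, but among the clerks available for them (Tanaka, Varga, Andersen, Eriksen, Jules, Ferraro, and Abara) any 5 together supply at most 5. So 5 clerks are not enough.
Tanaka, Varga, Eriksen, Jules, Ferraro, and Abara alone can cover everything: Thu morning→Tanaka+Ferraro, Thu afternoon→Varga, Thu evening→Jules+Abara, Fri morning→Tanaka+Varga, Fri afternoon→Tanaka, Fri evening→Tanaka, Sat morning→Varga, Sat afternoon→Varga, Sat evening→Eriksen+Jules, Sun morning→Eriksen+Ferraro.

6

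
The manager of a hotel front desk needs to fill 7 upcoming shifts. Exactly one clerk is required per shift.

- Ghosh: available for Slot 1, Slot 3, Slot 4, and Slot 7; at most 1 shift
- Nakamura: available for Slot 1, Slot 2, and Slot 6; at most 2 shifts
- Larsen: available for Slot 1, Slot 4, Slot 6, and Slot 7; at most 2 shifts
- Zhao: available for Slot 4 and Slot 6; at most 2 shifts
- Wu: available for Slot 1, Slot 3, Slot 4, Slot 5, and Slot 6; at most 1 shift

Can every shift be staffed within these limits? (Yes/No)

Yes

Slot 2 can only be covered by Nakamura, so that assignment is forced.
Slot 5 can only be covered by Wu, so that assignment is forced.
One valid schedule: Slot 1→Nakamura, Slot 2→Nakamura, Slot 3→Ghosh, Slot 4→Larsen, Slot 5→Wu, Slot 6→Zhao, Slot 7→Larsen.
Loads: Ghosh 1/1, Nakamura 2/2, Larsen 2/2, Zhao 1/2, Wu 1/1 — all within limits.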